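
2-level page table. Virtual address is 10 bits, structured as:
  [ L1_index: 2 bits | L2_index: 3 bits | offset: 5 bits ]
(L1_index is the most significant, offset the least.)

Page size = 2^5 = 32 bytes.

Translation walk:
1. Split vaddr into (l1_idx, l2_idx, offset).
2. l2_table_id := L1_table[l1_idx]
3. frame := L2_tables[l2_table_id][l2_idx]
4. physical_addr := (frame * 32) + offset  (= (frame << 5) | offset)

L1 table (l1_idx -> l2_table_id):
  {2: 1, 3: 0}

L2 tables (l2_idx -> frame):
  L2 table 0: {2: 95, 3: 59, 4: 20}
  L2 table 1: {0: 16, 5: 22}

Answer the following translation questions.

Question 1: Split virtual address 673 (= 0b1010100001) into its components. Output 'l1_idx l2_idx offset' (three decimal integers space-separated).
vaddr = 673 = 0b1010100001
  top 2 bits -> l1_idx = 2
  next 3 bits -> l2_idx = 5
  bottom 5 bits -> offset = 1

Answer: 2 5 1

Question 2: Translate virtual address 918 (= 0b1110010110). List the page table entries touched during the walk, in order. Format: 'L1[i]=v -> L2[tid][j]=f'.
vaddr = 918 = 0b1110010110
Split: l1_idx=3, l2_idx=4, offset=22

Answer: L1[3]=0 -> L2[0][4]=20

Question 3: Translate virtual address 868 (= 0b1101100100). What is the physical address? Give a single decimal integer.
Answer: 1892

Derivation:
vaddr = 868 = 0b1101100100
Split: l1_idx=3, l2_idx=3, offset=4
L1[3] = 0
L2[0][3] = 59
paddr = 59 * 32 + 4 = 1892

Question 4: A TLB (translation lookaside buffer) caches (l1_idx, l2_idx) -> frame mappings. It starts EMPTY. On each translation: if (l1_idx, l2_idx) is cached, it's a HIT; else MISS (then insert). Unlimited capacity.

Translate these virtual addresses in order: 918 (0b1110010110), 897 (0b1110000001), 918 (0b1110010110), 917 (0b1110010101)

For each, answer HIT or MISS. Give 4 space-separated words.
Answer: MISS HIT HIT HIT

Derivation:
vaddr=918: (3,4) not in TLB -> MISS, insert
vaddr=897: (3,4) in TLB -> HIT
vaddr=918: (3,4) in TLB -> HIT
vaddr=917: (3,4) in TLB -> HIT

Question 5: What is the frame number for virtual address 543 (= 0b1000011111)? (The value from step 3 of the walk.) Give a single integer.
Answer: 16

Derivation:
vaddr = 543: l1_idx=2, l2_idx=0
L1[2] = 1; L2[1][0] = 16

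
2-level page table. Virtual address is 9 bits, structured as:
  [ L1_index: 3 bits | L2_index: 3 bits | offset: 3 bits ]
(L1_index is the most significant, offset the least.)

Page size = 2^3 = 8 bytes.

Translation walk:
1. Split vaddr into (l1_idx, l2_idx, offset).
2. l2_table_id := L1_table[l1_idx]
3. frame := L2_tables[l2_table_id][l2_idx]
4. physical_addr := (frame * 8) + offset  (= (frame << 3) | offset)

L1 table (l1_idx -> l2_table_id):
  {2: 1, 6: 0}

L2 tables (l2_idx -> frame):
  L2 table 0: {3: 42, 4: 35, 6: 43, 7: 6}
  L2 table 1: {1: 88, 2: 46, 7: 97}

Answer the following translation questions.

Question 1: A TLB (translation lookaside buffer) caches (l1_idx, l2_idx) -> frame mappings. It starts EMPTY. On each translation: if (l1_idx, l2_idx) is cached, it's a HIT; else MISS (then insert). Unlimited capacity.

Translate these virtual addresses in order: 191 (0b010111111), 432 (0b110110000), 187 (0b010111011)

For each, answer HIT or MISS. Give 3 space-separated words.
vaddr=191: (2,7) not in TLB -> MISS, insert
vaddr=432: (6,6) not in TLB -> MISS, insert
vaddr=187: (2,7) in TLB -> HIT

Answer: MISS MISS HIT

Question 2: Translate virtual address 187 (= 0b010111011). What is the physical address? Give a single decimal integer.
vaddr = 187 = 0b010111011
Split: l1_idx=2, l2_idx=7, offset=3
L1[2] = 1
L2[1][7] = 97
paddr = 97 * 8 + 3 = 779

Answer: 779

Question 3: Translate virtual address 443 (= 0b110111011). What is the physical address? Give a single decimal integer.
vaddr = 443 = 0b110111011
Split: l1_idx=6, l2_idx=7, offset=3
L1[6] = 0
L2[0][7] = 6
paddr = 6 * 8 + 3 = 51

Answer: 51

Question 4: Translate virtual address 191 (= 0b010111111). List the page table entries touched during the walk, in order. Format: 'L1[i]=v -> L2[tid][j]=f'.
vaddr = 191 = 0b010111111
Split: l1_idx=2, l2_idx=7, offset=7

Answer: L1[2]=1 -> L2[1][7]=97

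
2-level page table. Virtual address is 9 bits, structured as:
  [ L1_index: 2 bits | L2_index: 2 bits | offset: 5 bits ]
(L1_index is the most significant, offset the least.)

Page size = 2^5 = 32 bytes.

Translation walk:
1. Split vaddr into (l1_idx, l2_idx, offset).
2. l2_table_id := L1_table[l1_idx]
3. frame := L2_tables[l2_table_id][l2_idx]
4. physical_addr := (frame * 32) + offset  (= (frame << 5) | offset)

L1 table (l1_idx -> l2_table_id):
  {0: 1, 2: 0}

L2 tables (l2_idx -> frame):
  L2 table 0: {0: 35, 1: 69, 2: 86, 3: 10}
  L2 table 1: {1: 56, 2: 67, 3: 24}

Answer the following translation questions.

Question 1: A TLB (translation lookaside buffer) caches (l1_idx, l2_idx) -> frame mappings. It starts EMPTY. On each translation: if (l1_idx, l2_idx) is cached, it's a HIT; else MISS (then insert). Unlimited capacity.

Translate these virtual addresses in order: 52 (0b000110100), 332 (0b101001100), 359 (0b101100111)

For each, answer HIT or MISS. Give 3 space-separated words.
Answer: MISS MISS MISS

Derivation:
vaddr=52: (0,1) not in TLB -> MISS, insert
vaddr=332: (2,2) not in TLB -> MISS, insert
vaddr=359: (2,3) not in TLB -> MISS, insert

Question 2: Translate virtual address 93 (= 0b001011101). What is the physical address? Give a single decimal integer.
Answer: 2173

Derivation:
vaddr = 93 = 0b001011101
Split: l1_idx=0, l2_idx=2, offset=29
L1[0] = 1
L2[1][2] = 67
paddr = 67 * 32 + 29 = 2173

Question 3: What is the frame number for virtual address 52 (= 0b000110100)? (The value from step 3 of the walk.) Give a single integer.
vaddr = 52: l1_idx=0, l2_idx=1
L1[0] = 1; L2[1][1] = 56

Answer: 56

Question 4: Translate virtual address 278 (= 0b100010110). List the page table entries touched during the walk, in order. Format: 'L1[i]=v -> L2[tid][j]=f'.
Answer: L1[2]=0 -> L2[0][0]=35

Derivation:
vaddr = 278 = 0b100010110
Split: l1_idx=2, l2_idx=0, offset=22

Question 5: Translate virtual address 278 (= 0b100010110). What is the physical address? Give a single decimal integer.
vaddr = 278 = 0b100010110
Split: l1_idx=2, l2_idx=0, offset=22
L1[2] = 0
L2[0][0] = 35
paddr = 35 * 32 + 22 = 1142

Answer: 1142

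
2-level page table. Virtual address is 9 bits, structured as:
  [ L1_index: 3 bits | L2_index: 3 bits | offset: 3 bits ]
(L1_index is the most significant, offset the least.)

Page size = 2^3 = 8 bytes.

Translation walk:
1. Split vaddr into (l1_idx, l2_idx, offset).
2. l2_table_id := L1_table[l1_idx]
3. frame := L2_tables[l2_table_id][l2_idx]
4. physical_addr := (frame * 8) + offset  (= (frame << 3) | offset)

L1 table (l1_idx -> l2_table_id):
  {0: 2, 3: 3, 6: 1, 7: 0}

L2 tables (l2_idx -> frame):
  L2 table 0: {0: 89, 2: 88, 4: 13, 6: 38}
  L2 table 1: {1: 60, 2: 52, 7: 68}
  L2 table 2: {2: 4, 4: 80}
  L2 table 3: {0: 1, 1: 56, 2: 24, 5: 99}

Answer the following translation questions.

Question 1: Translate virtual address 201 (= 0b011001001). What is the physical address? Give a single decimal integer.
Answer: 449

Derivation:
vaddr = 201 = 0b011001001
Split: l1_idx=3, l2_idx=1, offset=1
L1[3] = 3
L2[3][1] = 56
paddr = 56 * 8 + 1 = 449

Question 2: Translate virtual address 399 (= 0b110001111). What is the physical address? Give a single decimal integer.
Answer: 487

Derivation:
vaddr = 399 = 0b110001111
Split: l1_idx=6, l2_idx=1, offset=7
L1[6] = 1
L2[1][1] = 60
paddr = 60 * 8 + 7 = 487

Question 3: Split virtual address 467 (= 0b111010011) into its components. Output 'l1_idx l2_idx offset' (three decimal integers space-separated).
Answer: 7 2 3

Derivation:
vaddr = 467 = 0b111010011
  top 3 bits -> l1_idx = 7
  next 3 bits -> l2_idx = 2
  bottom 3 bits -> offset = 3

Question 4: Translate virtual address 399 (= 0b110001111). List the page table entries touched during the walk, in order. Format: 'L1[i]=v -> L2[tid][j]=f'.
Answer: L1[6]=1 -> L2[1][1]=60

Derivation:
vaddr = 399 = 0b110001111
Split: l1_idx=6, l2_idx=1, offset=7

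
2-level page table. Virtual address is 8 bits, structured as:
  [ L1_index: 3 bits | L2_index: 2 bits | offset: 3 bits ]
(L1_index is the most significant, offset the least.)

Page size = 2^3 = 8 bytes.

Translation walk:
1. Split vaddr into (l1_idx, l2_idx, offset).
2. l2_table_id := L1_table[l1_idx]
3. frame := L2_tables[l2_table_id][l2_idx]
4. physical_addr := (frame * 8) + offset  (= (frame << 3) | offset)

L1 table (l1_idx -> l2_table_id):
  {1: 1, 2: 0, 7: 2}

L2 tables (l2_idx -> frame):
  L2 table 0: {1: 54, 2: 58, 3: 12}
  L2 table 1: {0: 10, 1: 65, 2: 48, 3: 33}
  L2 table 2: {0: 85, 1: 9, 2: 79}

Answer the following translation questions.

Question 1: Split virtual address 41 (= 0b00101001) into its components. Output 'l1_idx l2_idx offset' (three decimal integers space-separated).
Answer: 1 1 1

Derivation:
vaddr = 41 = 0b00101001
  top 3 bits -> l1_idx = 1
  next 2 bits -> l2_idx = 1
  bottom 3 bits -> offset = 1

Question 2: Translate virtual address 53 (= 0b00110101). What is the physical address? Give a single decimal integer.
Answer: 389

Derivation:
vaddr = 53 = 0b00110101
Split: l1_idx=1, l2_idx=2, offset=5
L1[1] = 1
L2[1][2] = 48
paddr = 48 * 8 + 5 = 389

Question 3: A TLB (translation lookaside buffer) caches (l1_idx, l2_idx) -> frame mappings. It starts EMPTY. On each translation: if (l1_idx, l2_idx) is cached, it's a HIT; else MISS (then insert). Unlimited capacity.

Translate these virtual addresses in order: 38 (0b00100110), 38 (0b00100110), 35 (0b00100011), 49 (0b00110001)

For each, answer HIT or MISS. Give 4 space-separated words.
Answer: MISS HIT HIT MISS

Derivation:
vaddr=38: (1,0) not in TLB -> MISS, insert
vaddr=38: (1,0) in TLB -> HIT
vaddr=35: (1,0) in TLB -> HIT
vaddr=49: (1,2) not in TLB -> MISS, insert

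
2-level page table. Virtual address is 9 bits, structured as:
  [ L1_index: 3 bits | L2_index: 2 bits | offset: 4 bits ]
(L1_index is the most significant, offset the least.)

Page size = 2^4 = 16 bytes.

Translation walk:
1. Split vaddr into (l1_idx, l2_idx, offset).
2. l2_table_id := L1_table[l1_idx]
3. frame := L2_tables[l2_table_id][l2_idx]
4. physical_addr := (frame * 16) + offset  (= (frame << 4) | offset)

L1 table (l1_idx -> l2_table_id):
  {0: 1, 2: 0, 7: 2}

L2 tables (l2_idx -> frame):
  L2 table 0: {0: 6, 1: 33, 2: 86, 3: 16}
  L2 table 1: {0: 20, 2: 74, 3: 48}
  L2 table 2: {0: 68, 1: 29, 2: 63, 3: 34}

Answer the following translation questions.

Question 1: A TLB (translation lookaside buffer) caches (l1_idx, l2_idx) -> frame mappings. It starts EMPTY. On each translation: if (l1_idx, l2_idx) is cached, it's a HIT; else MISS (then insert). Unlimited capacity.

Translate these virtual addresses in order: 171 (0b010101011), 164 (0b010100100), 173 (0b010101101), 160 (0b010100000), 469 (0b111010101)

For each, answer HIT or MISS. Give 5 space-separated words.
Answer: MISS HIT HIT HIT MISS

Derivation:
vaddr=171: (2,2) not in TLB -> MISS, insert
vaddr=164: (2,2) in TLB -> HIT
vaddr=173: (2,2) in TLB -> HIT
vaddr=160: (2,2) in TLB -> HIT
vaddr=469: (7,1) not in TLB -> MISS, insert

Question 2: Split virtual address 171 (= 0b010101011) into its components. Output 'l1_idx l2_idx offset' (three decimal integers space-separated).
vaddr = 171 = 0b010101011
  top 3 bits -> l1_idx = 2
  next 2 bits -> l2_idx = 2
  bottom 4 bits -> offset = 11

Answer: 2 2 11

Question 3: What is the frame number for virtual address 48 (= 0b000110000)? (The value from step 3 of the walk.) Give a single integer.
Answer: 48

Derivation:
vaddr = 48: l1_idx=0, l2_idx=3
L1[0] = 1; L2[1][3] = 48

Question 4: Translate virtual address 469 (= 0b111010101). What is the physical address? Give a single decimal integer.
Answer: 469

Derivation:
vaddr = 469 = 0b111010101
Split: l1_idx=7, l2_idx=1, offset=5
L1[7] = 2
L2[2][1] = 29
paddr = 29 * 16 + 5 = 469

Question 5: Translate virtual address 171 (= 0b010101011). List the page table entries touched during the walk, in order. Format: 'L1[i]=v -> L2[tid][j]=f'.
vaddr = 171 = 0b010101011
Split: l1_idx=2, l2_idx=2, offset=11

Answer: L1[2]=0 -> L2[0][2]=86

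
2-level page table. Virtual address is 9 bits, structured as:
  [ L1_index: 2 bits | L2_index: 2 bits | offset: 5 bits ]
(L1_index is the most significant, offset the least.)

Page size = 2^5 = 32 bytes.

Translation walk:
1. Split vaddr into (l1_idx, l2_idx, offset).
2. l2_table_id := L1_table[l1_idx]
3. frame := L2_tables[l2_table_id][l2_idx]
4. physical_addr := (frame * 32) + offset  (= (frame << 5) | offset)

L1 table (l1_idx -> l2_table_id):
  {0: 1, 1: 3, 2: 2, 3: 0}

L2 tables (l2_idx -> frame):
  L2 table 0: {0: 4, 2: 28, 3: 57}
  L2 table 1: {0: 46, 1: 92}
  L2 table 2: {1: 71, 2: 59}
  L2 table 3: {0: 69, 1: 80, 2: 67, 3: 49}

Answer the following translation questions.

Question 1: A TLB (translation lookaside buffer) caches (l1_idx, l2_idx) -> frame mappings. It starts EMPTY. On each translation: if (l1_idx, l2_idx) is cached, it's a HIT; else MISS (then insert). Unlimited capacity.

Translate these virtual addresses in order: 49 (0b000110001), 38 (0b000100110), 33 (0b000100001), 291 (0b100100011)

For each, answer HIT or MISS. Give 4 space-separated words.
vaddr=49: (0,1) not in TLB -> MISS, insert
vaddr=38: (0,1) in TLB -> HIT
vaddr=33: (0,1) in TLB -> HIT
vaddr=291: (2,1) not in TLB -> MISS, insert

Answer: MISS HIT HIT MISS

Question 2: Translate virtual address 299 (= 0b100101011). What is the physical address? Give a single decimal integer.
Answer: 2283

Derivation:
vaddr = 299 = 0b100101011
Split: l1_idx=2, l2_idx=1, offset=11
L1[2] = 2
L2[2][1] = 71
paddr = 71 * 32 + 11 = 2283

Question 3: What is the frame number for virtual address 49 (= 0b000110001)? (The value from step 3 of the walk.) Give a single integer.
vaddr = 49: l1_idx=0, l2_idx=1
L1[0] = 1; L2[1][1] = 92

Answer: 92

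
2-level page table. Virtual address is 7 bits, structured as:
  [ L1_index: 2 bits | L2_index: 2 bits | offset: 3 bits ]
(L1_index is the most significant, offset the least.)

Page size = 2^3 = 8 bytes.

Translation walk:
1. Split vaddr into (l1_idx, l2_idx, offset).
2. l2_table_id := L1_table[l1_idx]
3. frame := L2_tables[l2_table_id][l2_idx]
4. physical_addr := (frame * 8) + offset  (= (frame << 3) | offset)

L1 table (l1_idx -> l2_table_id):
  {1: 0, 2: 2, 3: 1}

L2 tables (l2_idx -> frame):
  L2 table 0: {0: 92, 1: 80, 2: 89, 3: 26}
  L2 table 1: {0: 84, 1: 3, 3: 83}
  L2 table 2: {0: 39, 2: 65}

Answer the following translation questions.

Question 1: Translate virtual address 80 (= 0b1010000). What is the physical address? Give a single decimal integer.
Answer: 520

Derivation:
vaddr = 80 = 0b1010000
Split: l1_idx=2, l2_idx=2, offset=0
L1[2] = 2
L2[2][2] = 65
paddr = 65 * 8 + 0 = 520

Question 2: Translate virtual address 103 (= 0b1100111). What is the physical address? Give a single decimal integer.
vaddr = 103 = 0b1100111
Split: l1_idx=3, l2_idx=0, offset=7
L1[3] = 1
L2[1][0] = 84
paddr = 84 * 8 + 7 = 679

Answer: 679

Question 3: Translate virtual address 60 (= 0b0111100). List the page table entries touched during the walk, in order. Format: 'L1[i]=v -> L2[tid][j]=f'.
vaddr = 60 = 0b0111100
Split: l1_idx=1, l2_idx=3, offset=4

Answer: L1[1]=0 -> L2[0][3]=26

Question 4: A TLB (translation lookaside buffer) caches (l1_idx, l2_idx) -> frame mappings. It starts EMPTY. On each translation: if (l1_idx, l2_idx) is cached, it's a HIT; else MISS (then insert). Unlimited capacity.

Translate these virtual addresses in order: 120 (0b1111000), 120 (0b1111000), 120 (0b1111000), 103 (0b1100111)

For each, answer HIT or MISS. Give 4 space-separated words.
Answer: MISS HIT HIT MISS

Derivation:
vaddr=120: (3,3) not in TLB -> MISS, insert
vaddr=120: (3,3) in TLB -> HIT
vaddr=120: (3,3) in TLB -> HIT
vaddr=103: (3,0) not in TLB -> MISS, insert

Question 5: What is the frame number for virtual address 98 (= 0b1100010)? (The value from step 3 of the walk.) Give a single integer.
Answer: 84

Derivation:
vaddr = 98: l1_idx=3, l2_idx=0
L1[3] = 1; L2[1][0] = 84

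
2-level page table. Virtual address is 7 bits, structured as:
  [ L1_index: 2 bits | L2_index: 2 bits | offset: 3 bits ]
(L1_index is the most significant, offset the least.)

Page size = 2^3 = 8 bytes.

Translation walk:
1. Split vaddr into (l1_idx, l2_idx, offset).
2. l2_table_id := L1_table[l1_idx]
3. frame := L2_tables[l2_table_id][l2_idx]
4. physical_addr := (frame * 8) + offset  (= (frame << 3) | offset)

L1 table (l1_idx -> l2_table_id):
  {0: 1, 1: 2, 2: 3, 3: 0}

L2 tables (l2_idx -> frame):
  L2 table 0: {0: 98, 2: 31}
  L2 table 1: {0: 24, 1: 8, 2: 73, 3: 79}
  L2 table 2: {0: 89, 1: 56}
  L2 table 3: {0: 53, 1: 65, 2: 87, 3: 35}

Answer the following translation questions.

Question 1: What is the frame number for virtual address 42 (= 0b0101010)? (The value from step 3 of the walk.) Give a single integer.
vaddr = 42: l1_idx=1, l2_idx=1
L1[1] = 2; L2[2][1] = 56

Answer: 56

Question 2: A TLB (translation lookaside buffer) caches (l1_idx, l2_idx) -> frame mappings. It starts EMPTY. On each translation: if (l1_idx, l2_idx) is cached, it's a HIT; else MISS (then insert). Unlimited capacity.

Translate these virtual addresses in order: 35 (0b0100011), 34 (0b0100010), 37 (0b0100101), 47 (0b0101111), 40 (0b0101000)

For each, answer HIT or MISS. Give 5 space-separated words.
vaddr=35: (1,0) not in TLB -> MISS, insert
vaddr=34: (1,0) in TLB -> HIT
vaddr=37: (1,0) in TLB -> HIT
vaddr=47: (1,1) not in TLB -> MISS, insert
vaddr=40: (1,1) in TLB -> HIT

Answer: MISS HIT HIT MISS HIT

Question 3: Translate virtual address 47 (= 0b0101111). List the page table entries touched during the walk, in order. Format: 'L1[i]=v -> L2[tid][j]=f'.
vaddr = 47 = 0b0101111
Split: l1_idx=1, l2_idx=1, offset=7

Answer: L1[1]=2 -> L2[2][1]=56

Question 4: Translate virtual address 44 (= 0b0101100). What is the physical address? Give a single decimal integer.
Answer: 452

Derivation:
vaddr = 44 = 0b0101100
Split: l1_idx=1, l2_idx=1, offset=4
L1[1] = 2
L2[2][1] = 56
paddr = 56 * 8 + 4 = 452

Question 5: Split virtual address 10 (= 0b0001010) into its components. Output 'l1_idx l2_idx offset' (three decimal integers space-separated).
vaddr = 10 = 0b0001010
  top 2 bits -> l1_idx = 0
  next 2 bits -> l2_idx = 1
  bottom 3 bits -> offset = 2

Answer: 0 1 2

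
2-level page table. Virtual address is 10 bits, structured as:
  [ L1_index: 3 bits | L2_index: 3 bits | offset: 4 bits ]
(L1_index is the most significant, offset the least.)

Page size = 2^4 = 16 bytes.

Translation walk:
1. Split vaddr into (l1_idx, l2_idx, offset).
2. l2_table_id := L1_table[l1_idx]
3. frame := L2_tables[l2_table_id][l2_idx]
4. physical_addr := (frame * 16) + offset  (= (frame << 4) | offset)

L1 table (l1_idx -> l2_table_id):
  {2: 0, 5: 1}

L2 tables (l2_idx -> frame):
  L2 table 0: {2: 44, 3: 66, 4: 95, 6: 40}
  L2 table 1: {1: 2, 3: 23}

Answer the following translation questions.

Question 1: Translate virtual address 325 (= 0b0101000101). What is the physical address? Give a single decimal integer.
Answer: 1525

Derivation:
vaddr = 325 = 0b0101000101
Split: l1_idx=2, l2_idx=4, offset=5
L1[2] = 0
L2[0][4] = 95
paddr = 95 * 16 + 5 = 1525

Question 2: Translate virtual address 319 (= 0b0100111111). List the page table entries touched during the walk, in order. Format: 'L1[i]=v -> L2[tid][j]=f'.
Answer: L1[2]=0 -> L2[0][3]=66

Derivation:
vaddr = 319 = 0b0100111111
Split: l1_idx=2, l2_idx=3, offset=15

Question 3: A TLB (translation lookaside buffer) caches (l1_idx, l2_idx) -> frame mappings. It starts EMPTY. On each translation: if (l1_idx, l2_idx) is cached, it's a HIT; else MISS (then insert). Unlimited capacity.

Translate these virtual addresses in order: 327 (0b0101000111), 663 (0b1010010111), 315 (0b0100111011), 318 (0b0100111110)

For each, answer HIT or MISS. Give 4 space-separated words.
vaddr=327: (2,4) not in TLB -> MISS, insert
vaddr=663: (5,1) not in TLB -> MISS, insert
vaddr=315: (2,3) not in TLB -> MISS, insert
vaddr=318: (2,3) in TLB -> HIT

Answer: MISS MISS MISS HIT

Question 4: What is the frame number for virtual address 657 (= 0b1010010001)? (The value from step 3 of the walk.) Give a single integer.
vaddr = 657: l1_idx=5, l2_idx=1
L1[5] = 1; L2[1][1] = 2

Answer: 2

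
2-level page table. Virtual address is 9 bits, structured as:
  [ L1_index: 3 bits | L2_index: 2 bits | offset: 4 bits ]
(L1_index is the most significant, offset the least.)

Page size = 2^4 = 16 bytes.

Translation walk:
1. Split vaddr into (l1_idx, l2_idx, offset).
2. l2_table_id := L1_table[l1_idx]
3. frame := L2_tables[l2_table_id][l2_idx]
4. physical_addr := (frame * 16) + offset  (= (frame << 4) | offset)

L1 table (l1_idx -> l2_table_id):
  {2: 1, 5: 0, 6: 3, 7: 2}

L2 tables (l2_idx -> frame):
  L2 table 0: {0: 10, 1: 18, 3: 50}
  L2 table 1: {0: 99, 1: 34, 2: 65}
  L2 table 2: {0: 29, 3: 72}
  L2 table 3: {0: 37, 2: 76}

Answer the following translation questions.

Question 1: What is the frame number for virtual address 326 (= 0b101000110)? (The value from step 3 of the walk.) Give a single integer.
vaddr = 326: l1_idx=5, l2_idx=0
L1[5] = 0; L2[0][0] = 10

Answer: 10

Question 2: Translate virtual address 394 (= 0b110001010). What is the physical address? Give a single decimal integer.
Answer: 602

Derivation:
vaddr = 394 = 0b110001010
Split: l1_idx=6, l2_idx=0, offset=10
L1[6] = 3
L2[3][0] = 37
paddr = 37 * 16 + 10 = 602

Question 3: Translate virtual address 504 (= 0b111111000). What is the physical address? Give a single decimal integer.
vaddr = 504 = 0b111111000
Split: l1_idx=7, l2_idx=3, offset=8
L1[7] = 2
L2[2][3] = 72
paddr = 72 * 16 + 8 = 1160

Answer: 1160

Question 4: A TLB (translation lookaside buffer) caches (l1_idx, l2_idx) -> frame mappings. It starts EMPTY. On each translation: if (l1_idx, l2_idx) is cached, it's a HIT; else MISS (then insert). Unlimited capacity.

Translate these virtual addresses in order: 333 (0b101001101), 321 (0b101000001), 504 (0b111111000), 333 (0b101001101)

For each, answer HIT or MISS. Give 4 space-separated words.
Answer: MISS HIT MISS HIT

Derivation:
vaddr=333: (5,0) not in TLB -> MISS, insert
vaddr=321: (5,0) in TLB -> HIT
vaddr=504: (7,3) not in TLB -> MISS, insert
vaddr=333: (5,0) in TLB -> HIT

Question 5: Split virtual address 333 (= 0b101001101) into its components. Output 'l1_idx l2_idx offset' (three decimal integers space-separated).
vaddr = 333 = 0b101001101
  top 3 bits -> l1_idx = 5
  next 2 bits -> l2_idx = 0
  bottom 4 bits -> offset = 13

Answer: 5 0 13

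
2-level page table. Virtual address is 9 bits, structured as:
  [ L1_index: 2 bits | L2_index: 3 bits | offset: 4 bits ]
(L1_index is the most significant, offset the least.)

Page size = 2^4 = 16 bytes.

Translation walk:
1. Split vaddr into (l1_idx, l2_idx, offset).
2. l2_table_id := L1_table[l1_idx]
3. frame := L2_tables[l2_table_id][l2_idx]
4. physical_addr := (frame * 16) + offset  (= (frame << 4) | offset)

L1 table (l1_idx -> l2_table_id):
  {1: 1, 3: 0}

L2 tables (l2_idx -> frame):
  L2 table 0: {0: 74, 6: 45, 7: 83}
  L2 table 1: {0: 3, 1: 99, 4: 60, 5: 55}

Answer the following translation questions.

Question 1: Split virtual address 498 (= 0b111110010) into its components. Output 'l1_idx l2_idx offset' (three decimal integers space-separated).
Answer: 3 7 2

Derivation:
vaddr = 498 = 0b111110010
  top 2 bits -> l1_idx = 3
  next 3 bits -> l2_idx = 7
  bottom 4 bits -> offset = 2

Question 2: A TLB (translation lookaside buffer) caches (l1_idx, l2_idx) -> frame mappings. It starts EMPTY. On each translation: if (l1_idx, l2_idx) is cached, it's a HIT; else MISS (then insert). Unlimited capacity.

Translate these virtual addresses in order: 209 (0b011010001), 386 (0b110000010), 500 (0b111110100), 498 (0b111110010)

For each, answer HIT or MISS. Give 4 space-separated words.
Answer: MISS MISS MISS HIT

Derivation:
vaddr=209: (1,5) not in TLB -> MISS, insert
vaddr=386: (3,0) not in TLB -> MISS, insert
vaddr=500: (3,7) not in TLB -> MISS, insert
vaddr=498: (3,7) in TLB -> HIT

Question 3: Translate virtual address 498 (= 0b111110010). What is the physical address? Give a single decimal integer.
vaddr = 498 = 0b111110010
Split: l1_idx=3, l2_idx=7, offset=2
L1[3] = 0
L2[0][7] = 83
paddr = 83 * 16 + 2 = 1330

Answer: 1330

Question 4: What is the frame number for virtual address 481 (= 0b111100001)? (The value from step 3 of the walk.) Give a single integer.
vaddr = 481: l1_idx=3, l2_idx=6
L1[3] = 0; L2[0][6] = 45

Answer: 45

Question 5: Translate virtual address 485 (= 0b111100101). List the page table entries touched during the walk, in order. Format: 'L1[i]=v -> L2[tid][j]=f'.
Answer: L1[3]=0 -> L2[0][6]=45

Derivation:
vaddr = 485 = 0b111100101
Split: l1_idx=3, l2_idx=6, offset=5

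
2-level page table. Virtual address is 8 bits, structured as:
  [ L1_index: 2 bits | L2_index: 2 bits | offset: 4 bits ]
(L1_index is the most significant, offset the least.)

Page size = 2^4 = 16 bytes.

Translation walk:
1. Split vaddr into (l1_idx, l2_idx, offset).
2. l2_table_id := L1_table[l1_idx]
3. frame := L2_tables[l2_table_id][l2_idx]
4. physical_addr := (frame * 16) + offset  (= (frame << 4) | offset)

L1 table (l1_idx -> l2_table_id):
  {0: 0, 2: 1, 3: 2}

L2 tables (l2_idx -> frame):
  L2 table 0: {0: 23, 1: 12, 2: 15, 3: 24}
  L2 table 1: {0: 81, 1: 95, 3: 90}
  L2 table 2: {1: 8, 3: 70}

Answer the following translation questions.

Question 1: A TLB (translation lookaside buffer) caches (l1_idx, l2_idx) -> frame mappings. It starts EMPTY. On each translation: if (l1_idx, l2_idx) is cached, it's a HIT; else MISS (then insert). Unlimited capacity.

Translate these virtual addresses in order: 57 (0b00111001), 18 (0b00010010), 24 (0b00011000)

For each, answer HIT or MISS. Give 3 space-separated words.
vaddr=57: (0,3) not in TLB -> MISS, insert
vaddr=18: (0,1) not in TLB -> MISS, insert
vaddr=24: (0,1) in TLB -> HIT

Answer: MISS MISS HIT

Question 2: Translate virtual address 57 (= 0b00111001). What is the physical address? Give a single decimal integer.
Answer: 393

Derivation:
vaddr = 57 = 0b00111001
Split: l1_idx=0, l2_idx=3, offset=9
L1[0] = 0
L2[0][3] = 24
paddr = 24 * 16 + 9 = 393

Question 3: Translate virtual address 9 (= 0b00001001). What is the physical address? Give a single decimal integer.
vaddr = 9 = 0b00001001
Split: l1_idx=0, l2_idx=0, offset=9
L1[0] = 0
L2[0][0] = 23
paddr = 23 * 16 + 9 = 377

Answer: 377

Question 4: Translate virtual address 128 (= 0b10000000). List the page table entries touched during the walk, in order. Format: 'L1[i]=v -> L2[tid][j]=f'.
Answer: L1[2]=1 -> L2[1][0]=81

Derivation:
vaddr = 128 = 0b10000000
Split: l1_idx=2, l2_idx=0, offset=0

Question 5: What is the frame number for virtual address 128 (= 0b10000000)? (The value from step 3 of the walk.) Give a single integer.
Answer: 81

Derivation:
vaddr = 128: l1_idx=2, l2_idx=0
L1[2] = 1; L2[1][0] = 81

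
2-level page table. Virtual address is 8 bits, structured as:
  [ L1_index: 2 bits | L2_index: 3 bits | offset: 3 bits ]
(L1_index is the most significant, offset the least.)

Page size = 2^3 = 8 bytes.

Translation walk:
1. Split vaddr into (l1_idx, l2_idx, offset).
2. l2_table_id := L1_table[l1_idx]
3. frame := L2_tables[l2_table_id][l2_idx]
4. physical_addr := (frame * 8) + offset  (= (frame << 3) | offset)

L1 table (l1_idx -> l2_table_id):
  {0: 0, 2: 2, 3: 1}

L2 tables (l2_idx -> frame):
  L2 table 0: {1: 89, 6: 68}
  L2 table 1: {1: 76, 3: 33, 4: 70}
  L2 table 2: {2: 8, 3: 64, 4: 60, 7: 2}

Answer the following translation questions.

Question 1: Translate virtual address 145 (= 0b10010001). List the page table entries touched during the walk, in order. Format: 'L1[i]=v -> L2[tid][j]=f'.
vaddr = 145 = 0b10010001
Split: l1_idx=2, l2_idx=2, offset=1

Answer: L1[2]=2 -> L2[2][2]=8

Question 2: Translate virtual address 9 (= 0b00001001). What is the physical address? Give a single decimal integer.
Answer: 713

Derivation:
vaddr = 9 = 0b00001001
Split: l1_idx=0, l2_idx=1, offset=1
L1[0] = 0
L2[0][1] = 89
paddr = 89 * 8 + 1 = 713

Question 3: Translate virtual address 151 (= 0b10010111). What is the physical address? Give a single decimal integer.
Answer: 71

Derivation:
vaddr = 151 = 0b10010111
Split: l1_idx=2, l2_idx=2, offset=7
L1[2] = 2
L2[2][2] = 8
paddr = 8 * 8 + 7 = 71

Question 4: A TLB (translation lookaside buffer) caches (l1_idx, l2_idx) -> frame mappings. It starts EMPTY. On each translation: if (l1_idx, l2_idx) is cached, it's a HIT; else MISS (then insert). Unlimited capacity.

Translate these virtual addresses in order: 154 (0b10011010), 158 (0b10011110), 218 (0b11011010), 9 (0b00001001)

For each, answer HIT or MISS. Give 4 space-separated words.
Answer: MISS HIT MISS MISS

Derivation:
vaddr=154: (2,3) not in TLB -> MISS, insert
vaddr=158: (2,3) in TLB -> HIT
vaddr=218: (3,3) not in TLB -> MISS, insert
vaddr=9: (0,1) not in TLB -> MISS, insert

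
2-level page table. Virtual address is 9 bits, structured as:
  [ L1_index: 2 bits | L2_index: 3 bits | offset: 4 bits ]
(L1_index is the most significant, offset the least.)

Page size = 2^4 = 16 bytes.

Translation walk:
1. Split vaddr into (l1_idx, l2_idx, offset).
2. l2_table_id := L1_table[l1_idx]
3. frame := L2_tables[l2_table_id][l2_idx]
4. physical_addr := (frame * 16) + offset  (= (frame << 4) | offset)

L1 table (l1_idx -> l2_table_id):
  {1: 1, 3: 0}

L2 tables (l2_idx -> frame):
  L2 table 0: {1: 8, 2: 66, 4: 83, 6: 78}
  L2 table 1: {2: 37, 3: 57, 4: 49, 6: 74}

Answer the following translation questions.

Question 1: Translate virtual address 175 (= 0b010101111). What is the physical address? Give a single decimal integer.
vaddr = 175 = 0b010101111
Split: l1_idx=1, l2_idx=2, offset=15
L1[1] = 1
L2[1][2] = 37
paddr = 37 * 16 + 15 = 607

Answer: 607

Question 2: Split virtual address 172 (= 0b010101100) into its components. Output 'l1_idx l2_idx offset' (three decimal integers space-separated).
Answer: 1 2 12

Derivation:
vaddr = 172 = 0b010101100
  top 2 bits -> l1_idx = 1
  next 3 bits -> l2_idx = 2
  bottom 4 bits -> offset = 12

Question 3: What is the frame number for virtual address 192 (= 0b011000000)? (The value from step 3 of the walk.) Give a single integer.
Answer: 49

Derivation:
vaddr = 192: l1_idx=1, l2_idx=4
L1[1] = 1; L2[1][4] = 49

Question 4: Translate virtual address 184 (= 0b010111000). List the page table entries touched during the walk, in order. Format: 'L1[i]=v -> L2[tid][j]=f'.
vaddr = 184 = 0b010111000
Split: l1_idx=1, l2_idx=3, offset=8

Answer: L1[1]=1 -> L2[1][3]=57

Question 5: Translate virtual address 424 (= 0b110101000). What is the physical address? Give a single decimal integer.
vaddr = 424 = 0b110101000
Split: l1_idx=3, l2_idx=2, offset=8
L1[3] = 0
L2[0][2] = 66
paddr = 66 * 16 + 8 = 1064

Answer: 1064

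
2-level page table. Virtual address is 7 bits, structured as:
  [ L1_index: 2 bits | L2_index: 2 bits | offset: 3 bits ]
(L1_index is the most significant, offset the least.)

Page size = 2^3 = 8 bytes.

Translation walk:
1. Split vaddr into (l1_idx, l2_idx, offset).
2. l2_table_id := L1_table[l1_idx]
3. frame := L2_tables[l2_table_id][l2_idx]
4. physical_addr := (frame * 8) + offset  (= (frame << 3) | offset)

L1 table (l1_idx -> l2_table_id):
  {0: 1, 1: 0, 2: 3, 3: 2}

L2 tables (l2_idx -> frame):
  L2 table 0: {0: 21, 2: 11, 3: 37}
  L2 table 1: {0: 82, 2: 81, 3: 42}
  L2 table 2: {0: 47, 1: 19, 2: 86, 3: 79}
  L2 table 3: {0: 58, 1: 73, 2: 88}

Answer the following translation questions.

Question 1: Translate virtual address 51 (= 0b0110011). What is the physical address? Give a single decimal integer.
vaddr = 51 = 0b0110011
Split: l1_idx=1, l2_idx=2, offset=3
L1[1] = 0
L2[0][2] = 11
paddr = 11 * 8 + 3 = 91

Answer: 91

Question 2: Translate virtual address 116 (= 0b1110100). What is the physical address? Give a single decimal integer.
Answer: 692

Derivation:
vaddr = 116 = 0b1110100
Split: l1_idx=3, l2_idx=2, offset=4
L1[3] = 2
L2[2][2] = 86
paddr = 86 * 8 + 4 = 692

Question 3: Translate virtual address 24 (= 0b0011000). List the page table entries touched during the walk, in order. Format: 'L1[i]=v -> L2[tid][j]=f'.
Answer: L1[0]=1 -> L2[1][3]=42

Derivation:
vaddr = 24 = 0b0011000
Split: l1_idx=0, l2_idx=3, offset=0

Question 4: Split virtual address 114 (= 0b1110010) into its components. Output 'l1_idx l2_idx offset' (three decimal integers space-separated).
vaddr = 114 = 0b1110010
  top 2 bits -> l1_idx = 3
  next 2 bits -> l2_idx = 2
  bottom 3 bits -> offset = 2

Answer: 3 2 2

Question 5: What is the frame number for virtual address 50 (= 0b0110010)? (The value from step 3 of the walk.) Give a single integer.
Answer: 11

Derivation:
vaddr = 50: l1_idx=1, l2_idx=2
L1[1] = 0; L2[0][2] = 11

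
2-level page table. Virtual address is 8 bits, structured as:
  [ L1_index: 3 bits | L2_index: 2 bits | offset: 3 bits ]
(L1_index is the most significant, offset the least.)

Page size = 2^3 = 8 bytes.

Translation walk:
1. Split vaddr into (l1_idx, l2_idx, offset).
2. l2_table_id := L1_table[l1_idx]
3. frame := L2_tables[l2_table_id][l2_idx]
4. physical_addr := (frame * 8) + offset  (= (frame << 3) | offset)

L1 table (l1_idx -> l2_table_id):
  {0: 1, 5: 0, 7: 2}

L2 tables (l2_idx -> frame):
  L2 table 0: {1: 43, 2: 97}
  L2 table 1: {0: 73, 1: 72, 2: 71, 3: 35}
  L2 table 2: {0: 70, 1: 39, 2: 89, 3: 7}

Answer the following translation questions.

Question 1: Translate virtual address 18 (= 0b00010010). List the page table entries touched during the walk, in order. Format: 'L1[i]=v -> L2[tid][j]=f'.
Answer: L1[0]=1 -> L2[1][2]=71

Derivation:
vaddr = 18 = 0b00010010
Split: l1_idx=0, l2_idx=2, offset=2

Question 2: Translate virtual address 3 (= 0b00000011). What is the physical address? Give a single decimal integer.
vaddr = 3 = 0b00000011
Split: l1_idx=0, l2_idx=0, offset=3
L1[0] = 1
L2[1][0] = 73
paddr = 73 * 8 + 3 = 587

Answer: 587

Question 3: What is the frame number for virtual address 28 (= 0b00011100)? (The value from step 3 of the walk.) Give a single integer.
Answer: 35

Derivation:
vaddr = 28: l1_idx=0, l2_idx=3
L1[0] = 1; L2[1][3] = 35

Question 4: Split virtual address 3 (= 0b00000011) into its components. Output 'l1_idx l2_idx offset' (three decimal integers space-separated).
vaddr = 3 = 0b00000011
  top 3 bits -> l1_idx = 0
  next 2 bits -> l2_idx = 0
  bottom 3 bits -> offset = 3

Answer: 0 0 3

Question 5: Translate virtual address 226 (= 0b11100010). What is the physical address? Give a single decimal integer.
Answer: 562

Derivation:
vaddr = 226 = 0b11100010
Split: l1_idx=7, l2_idx=0, offset=2
L1[7] = 2
L2[2][0] = 70
paddr = 70 * 8 + 2 = 562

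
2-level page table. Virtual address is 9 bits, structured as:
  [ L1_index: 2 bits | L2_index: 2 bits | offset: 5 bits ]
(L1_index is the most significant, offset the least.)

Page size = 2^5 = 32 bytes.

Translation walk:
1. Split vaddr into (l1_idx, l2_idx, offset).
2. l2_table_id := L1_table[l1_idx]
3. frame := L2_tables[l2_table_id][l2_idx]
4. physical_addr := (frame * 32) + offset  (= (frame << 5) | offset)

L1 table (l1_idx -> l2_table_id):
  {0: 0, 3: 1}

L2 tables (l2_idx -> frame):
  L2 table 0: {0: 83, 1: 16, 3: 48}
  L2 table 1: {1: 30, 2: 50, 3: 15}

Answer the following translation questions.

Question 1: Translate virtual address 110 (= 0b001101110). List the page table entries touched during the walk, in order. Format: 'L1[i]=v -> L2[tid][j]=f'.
Answer: L1[0]=0 -> L2[0][3]=48

Derivation:
vaddr = 110 = 0b001101110
Split: l1_idx=0, l2_idx=3, offset=14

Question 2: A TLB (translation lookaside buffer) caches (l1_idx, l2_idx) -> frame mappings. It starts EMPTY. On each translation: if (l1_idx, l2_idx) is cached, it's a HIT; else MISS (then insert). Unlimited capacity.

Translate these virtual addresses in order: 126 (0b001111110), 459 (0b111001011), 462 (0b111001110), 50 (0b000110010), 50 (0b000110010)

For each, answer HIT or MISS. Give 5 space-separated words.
Answer: MISS MISS HIT MISS HIT

Derivation:
vaddr=126: (0,3) not in TLB -> MISS, insert
vaddr=459: (3,2) not in TLB -> MISS, insert
vaddr=462: (3,2) in TLB -> HIT
vaddr=50: (0,1) not in TLB -> MISS, insert
vaddr=50: (0,1) in TLB -> HIT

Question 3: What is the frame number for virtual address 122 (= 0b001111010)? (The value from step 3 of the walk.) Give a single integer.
Answer: 48

Derivation:
vaddr = 122: l1_idx=0, l2_idx=3
L1[0] = 0; L2[0][3] = 48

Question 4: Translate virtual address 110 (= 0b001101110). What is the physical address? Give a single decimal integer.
vaddr = 110 = 0b001101110
Split: l1_idx=0, l2_idx=3, offset=14
L1[0] = 0
L2[0][3] = 48
paddr = 48 * 32 + 14 = 1550

Answer: 1550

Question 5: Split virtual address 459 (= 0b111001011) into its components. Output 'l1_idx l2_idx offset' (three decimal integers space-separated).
vaddr = 459 = 0b111001011
  top 2 bits -> l1_idx = 3
  next 2 bits -> l2_idx = 2
  bottom 5 bits -> offset = 11

Answer: 3 2 11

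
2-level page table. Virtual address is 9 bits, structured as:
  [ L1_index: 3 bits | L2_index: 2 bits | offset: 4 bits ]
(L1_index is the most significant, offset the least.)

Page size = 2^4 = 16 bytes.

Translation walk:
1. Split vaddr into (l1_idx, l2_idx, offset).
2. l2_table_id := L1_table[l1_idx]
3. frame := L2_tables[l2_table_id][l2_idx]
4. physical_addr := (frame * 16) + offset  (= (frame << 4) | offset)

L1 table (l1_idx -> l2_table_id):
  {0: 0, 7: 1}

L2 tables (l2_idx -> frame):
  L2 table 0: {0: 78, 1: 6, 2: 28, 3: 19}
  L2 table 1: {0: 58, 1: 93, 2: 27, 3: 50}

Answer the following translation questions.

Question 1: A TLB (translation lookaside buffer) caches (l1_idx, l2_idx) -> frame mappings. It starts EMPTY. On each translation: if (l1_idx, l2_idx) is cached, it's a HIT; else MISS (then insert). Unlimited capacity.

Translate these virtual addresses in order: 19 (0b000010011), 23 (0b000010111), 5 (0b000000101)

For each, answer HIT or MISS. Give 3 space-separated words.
Answer: MISS HIT MISS

Derivation:
vaddr=19: (0,1) not in TLB -> MISS, insert
vaddr=23: (0,1) in TLB -> HIT
vaddr=5: (0,0) not in TLB -> MISS, insert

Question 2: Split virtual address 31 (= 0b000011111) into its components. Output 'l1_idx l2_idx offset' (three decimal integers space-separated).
Answer: 0 1 15

Derivation:
vaddr = 31 = 0b000011111
  top 3 bits -> l1_idx = 0
  next 2 bits -> l2_idx = 1
  bottom 4 bits -> offset = 15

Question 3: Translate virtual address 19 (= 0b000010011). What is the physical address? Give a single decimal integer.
Answer: 99

Derivation:
vaddr = 19 = 0b000010011
Split: l1_idx=0, l2_idx=1, offset=3
L1[0] = 0
L2[0][1] = 6
paddr = 6 * 16 + 3 = 99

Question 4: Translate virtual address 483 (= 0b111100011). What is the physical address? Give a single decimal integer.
Answer: 435

Derivation:
vaddr = 483 = 0b111100011
Split: l1_idx=7, l2_idx=2, offset=3
L1[7] = 1
L2[1][2] = 27
paddr = 27 * 16 + 3 = 435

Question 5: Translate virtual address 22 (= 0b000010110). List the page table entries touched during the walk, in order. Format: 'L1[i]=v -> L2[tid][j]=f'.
vaddr = 22 = 0b000010110
Split: l1_idx=0, l2_idx=1, offset=6

Answer: L1[0]=0 -> L2[0][1]=6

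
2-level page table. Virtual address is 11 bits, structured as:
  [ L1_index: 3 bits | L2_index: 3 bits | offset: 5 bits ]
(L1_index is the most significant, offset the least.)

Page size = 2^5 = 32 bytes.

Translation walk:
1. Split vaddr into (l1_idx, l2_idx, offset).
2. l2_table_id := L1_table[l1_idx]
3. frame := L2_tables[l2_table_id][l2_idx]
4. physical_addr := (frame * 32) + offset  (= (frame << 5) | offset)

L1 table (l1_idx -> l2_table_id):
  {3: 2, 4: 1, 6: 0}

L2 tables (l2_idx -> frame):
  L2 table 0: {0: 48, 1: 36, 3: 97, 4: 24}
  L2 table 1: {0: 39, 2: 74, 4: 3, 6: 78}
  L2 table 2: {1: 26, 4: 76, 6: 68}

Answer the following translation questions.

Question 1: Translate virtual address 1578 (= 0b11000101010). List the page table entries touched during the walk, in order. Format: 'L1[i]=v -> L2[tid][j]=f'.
Answer: L1[6]=0 -> L2[0][1]=36

Derivation:
vaddr = 1578 = 0b11000101010
Split: l1_idx=6, l2_idx=1, offset=10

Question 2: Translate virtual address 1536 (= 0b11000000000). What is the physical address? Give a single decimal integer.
Answer: 1536

Derivation:
vaddr = 1536 = 0b11000000000
Split: l1_idx=6, l2_idx=0, offset=0
L1[6] = 0
L2[0][0] = 48
paddr = 48 * 32 + 0 = 1536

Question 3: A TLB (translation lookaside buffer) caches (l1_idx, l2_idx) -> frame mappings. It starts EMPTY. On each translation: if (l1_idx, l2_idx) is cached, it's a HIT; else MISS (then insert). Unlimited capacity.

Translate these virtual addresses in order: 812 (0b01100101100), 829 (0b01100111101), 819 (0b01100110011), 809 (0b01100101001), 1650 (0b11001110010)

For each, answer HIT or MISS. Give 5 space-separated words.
Answer: MISS HIT HIT HIT MISS

Derivation:
vaddr=812: (3,1) not in TLB -> MISS, insert
vaddr=829: (3,1) in TLB -> HIT
vaddr=819: (3,1) in TLB -> HIT
vaddr=809: (3,1) in TLB -> HIT
vaddr=1650: (6,3) not in TLB -> MISS, insert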